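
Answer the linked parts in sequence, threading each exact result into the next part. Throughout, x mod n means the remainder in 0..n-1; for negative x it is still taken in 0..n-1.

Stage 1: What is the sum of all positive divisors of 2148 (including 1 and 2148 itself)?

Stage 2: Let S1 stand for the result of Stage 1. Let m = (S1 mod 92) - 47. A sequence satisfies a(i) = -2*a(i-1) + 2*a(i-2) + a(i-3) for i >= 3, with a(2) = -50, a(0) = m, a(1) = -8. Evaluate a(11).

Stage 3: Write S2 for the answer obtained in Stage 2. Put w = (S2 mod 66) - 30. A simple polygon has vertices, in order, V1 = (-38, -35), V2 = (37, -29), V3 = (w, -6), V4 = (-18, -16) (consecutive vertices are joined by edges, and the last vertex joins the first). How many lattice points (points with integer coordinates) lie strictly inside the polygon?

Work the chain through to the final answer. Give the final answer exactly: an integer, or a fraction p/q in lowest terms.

1224

Stage 1: 2148 = 2^2 * 3 * 179; sigma = (1 + 2 + 4) * (1 + 3) * (1 + 179) = 7 * 4 * 180 = 5040; answer 5040
Stage 2: S1 = 5040; m = 25; a(3) = -2*(-50) + 2*(-8) + 1*(25) = 109; iterating: a(3)=109, a(4)=-326, a(5)=820, a(6)=-2183, a(7)=5680, a(8)=-14906, a(9)=38989, a(10)=-102110, a(11)=267292; answer 267292
Stage 3: S2 = 267292; w = 28; cross terms: (-38*-29 - 37*-35)=2397, (37*-6 - 28*-29)=590, (28*-16 - -18*-6)=-556, (-18*-35 - -38*-16)=22; twice the area = |2453| = 2453; area = 2453/2; boundary points = 3 + 1 + 2 + 1 = 7; strictly interior points = area - boundary/2 + 1 = 1224; answer 1224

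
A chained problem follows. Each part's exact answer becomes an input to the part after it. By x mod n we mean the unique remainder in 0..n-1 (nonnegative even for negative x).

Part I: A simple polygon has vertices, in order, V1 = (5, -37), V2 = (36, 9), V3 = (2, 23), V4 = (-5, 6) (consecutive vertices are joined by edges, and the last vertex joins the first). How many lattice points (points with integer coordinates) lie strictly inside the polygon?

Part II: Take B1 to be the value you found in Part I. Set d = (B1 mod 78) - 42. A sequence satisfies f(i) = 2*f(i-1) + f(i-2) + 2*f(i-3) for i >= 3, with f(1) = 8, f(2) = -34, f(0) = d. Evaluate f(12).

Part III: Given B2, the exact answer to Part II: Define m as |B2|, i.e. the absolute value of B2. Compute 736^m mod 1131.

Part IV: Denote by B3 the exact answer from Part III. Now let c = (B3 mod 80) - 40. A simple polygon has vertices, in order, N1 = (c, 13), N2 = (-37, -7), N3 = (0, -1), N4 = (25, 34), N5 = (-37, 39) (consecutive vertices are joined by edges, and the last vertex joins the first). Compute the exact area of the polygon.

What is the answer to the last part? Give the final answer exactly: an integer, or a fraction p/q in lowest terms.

Part I: cross terms: (5*9 - 36*-37)=1377, (36*23 - 2*9)=810, (2*6 - -5*23)=127, (-5*-37 - 5*6)=155; twice the area = |2469| = 2469; area = 2469/2; boundary points = 1 + 2 + 1 + 1 = 5; strictly interior points = area - boundary/2 + 1 = 1233; answer 1233
Part II: B1 = 1233; d = 21; f(3) = 2*(-34) + 1*(8) + 2*(21) = -18; iterating: f(3)=-18, f(4)=-54, f(5)=-194, f(6)=-478, f(7)=-1258, f(8)=-3382, f(9)=-8978, f(10)=-23854, f(11)=-63450, f(12)=-168710; answer -168710
Part III: B2 = -168710; m = 168710; squarings mod 1131: 736^1=736, 736^2=1078, 736^4=547, 736^8=625, 736^16=430, 736^32=547, 736^64=625, 736^128=430, 736^256=547, 736^512=625, 736^1024=430, 736^2048=547, 736^4096=625, 736^8192=430, 736^16384=547, 736^32768=625, 736^65536=430, 736^131072=547; 736^168710 = 736^2 * 736^4 * 736^256 * 736^512 * 736^4096 * 736^32768 * 736^131072 = 805 (mod 1131); answer 805
Part IV: B3 = 805; c = -35; cross terms: (-35*-7 - -37*13)=726, (-37*-1 - 0*-7)=37, (0*34 - 25*-1)=25, (25*39 - -37*34)=2233, (-37*13 - -35*39)=884; twice the area = |3905| = 3905; area = 3905/2; answer 3905/2

3905/2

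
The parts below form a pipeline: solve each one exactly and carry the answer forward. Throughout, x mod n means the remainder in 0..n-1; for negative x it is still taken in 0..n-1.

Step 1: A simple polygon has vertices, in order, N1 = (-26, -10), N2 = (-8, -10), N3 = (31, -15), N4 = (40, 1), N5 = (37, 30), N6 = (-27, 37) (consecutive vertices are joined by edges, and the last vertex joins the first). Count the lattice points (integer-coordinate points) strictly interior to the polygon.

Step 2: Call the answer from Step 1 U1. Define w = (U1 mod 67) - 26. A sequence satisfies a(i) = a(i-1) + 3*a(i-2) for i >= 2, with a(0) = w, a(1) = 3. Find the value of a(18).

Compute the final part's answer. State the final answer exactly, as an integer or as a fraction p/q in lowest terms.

Step 1: cross terms: (-26*-10 - -8*-10)=180, (-8*-15 - 31*-10)=430, (31*1 - 40*-15)=631, (40*30 - 37*1)=1163, (37*37 - -27*30)=2179, (-27*-10 - -26*37)=1232; twice the area = |5815| = 5815; area = 5815/2; boundary points = 18 + 1 + 1 + 1 + 1 + 1 = 23; strictly interior points = area - boundary/2 + 1 = 2897; answer 2897
Step 2: U1 = 2897; w = -10; a(2) = 1*(3) + 3*(-10) = -27; iterating: a(2)=-27, a(3)=-18, a(4)=-99, a(5)=-153, a(6)=-450, a(7)=-909, a(8)=-2259, a(9)=-4986, a(10)=-11763, a(11)=-26721, a(12)=-62010, a(13)=-142173, a(14)=-328203, a(15)=-754722, a(16)=-1739331, a(17)=-4003497, a(18)=-9221490; answer -9221490

-9221490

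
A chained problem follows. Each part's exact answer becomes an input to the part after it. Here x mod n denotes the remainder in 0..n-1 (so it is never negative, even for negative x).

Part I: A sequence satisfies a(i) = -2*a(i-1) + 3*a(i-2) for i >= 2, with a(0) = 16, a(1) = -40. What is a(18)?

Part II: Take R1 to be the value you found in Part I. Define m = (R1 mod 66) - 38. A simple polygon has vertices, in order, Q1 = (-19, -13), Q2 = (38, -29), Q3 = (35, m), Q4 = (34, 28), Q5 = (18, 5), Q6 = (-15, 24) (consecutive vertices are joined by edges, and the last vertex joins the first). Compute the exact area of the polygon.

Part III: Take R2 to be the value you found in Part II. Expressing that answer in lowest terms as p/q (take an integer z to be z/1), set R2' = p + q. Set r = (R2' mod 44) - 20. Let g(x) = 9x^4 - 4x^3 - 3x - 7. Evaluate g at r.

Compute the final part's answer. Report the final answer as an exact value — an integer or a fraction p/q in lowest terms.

Part I: a(2) = -2*(-40) + 3*(16) = 128; iterating: a(2)=128, a(3)=-376, a(4)=1136, a(5)=-3400, a(6)=10208, a(7)=-30616, a(8)=91856, a(9)=-275560, a(10)=826688, a(11)=-2480056, a(12)=7440176, a(13)=-22320520, a(14)=66961568, a(15)=-200884696, a(16)=602654096, a(17)=-1807962280, a(18)=5423886848; answer 5423886848
Part II: R1 = 5423886848; m = 12; cross terms: (-19*-29 - 38*-13)=1045, (38*12 - 35*-29)=1471, (35*28 - 34*12)=572, (34*5 - 18*28)=-334, (18*24 - -15*5)=507, (-15*-13 - -19*24)=651; twice the area = |3912| = 3912; area = 1956; answer 1956
Part III: R2 = 1956; threaded value p + q = 1957; r = 1; 9*(1)^4 - 4*(1)^3 - 3*(1)^1 - 7 = (9) + (-4) + (-3) + (-7) = -5; answer -5

-5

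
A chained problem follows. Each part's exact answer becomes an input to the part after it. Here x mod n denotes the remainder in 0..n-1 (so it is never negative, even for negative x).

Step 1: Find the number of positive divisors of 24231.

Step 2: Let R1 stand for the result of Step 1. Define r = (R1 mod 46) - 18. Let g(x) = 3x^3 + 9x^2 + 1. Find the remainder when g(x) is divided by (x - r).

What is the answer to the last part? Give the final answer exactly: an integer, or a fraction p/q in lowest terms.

-2099

Step 1: 24231 = 3 * 41 * 197; number of divisors = (1+1) * (1+1) * (1+1) = 8; answer 8
Step 2: R1 = 8; r = -10; remainder = value at the root: 3*(-10)^3 + 9*(-10)^2 + 1 = (-3000) + (900) + (1) = -2099; answer -2099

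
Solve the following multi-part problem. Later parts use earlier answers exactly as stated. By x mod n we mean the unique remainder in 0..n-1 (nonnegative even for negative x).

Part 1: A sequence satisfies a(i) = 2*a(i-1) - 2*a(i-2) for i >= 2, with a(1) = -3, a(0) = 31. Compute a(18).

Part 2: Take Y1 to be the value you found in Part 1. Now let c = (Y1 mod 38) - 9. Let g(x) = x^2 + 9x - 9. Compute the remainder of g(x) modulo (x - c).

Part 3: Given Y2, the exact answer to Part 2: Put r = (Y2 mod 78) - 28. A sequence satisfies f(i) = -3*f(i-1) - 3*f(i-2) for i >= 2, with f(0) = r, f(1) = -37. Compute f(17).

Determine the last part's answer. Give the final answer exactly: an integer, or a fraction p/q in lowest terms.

406782

Part 1: a(2) = 2*(-3) - 2*(31) = -68; iterating: a(2)=-68, a(3)=-130, a(4)=-124, a(5)=12, a(6)=272, a(7)=520, a(8)=496, a(9)=-48, a(10)=-1088, a(11)=-2080, a(12)=-1984, a(13)=192, a(14)=4352, a(15)=8320, a(16)=7936, a(17)=-768, a(18)=-17408; answer -17408
Part 2: Y1 = -17408; c = 25; remainder = value at the root: 1*(25)^2 + 9*(25)^1 - 9 = (625) + (225) + (-9) = 841; answer 841
Part 3: Y2 = 841; r = 33; f(2) = -3*(-37) - 3*(33) = 12; iterating: f(2)=12, f(3)=75, f(4)=-261, f(5)=558, f(6)=-891, f(7)=999, f(8)=-324, f(9)=-2025, f(10)=7047, f(11)=-15066, f(12)=24057, f(13)=-26973, f(14)=8748, f(15)=54675, f(16)=-190269, f(17)=406782; answer 406782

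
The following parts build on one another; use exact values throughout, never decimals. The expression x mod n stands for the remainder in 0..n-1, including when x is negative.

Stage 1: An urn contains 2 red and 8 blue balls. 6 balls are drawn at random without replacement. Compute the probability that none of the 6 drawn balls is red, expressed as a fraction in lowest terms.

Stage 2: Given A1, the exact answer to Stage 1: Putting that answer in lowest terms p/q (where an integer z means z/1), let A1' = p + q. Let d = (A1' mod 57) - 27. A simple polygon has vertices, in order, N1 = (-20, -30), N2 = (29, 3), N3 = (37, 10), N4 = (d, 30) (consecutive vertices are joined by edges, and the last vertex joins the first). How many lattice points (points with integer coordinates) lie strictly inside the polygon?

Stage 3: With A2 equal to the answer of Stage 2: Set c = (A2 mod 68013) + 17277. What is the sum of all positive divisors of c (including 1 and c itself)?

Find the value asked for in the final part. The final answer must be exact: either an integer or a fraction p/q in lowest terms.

Stage 1: total draws C(10,6) = 210; favorable C(8,6) = 28; P = 2/15; answer 2/15
Stage 2: A1 = 2/15; threaded value p + q = 17; d = -10; cross terms: (-20*3 - 29*-30)=810, (29*10 - 37*3)=179, (37*30 - -10*10)=1210, (-10*-30 - -20*30)=900; twice the area = |3099| = 3099; area = 3099/2; boundary points = 1 + 1 + 1 + 10 = 13; strictly interior points = area - boundary/2 + 1 = 1544; answer 1544
Stage 3: A2 = 1544; c = 18821; 18821 = 11 * 29 * 59; sigma = (1 + 11) * (1 + 29) * (1 + 59) = 12 * 30 * 60 = 21600; answer 21600

21600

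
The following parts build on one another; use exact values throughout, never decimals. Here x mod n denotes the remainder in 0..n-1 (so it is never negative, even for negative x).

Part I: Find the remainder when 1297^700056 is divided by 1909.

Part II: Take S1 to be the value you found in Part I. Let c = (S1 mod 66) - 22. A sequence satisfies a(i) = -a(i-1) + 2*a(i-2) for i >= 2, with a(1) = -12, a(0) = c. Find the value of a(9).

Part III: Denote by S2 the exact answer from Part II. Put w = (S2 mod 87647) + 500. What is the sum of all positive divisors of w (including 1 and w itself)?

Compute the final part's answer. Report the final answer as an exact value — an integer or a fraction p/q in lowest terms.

104340

Part I: squarings mod 1909: 1297^1=1297, 1297^2=380, 1297^4=1225, 1297^8=151, 1297^16=1802, 1297^32=1904, 1297^64=25, 1297^128=625, 1297^256=1189, 1297^512=1061, 1297^1024=1320, 1297^2048=1392, 1297^4096=29, 1297^8192=841, 1297^16384=951, 1297^32768=1444, 1297^65536=508, 1297^131072=349, 1297^262144=1534, 1297^524288=1268; 1297^700056 = 1297^8 * 1297^16 * 1297^128 * 1297^512 * 1297^1024 * 1297^2048 * 1297^8192 * 1297^32768 * 1297^131072 * 1297^524288 = 215 (mod 1909); answer 215
Part II: S1 = 215; c = -5; a(2) = -1*(-12) + 2*(-5) = 2; iterating: a(2)=2, a(3)=-26, a(4)=30, a(5)=-82, a(6)=142, a(7)=-306, a(8)=590, a(9)=-1202; answer -1202
Part III: S2 = -1202; w = 86945; 86945 = 5 * 17389; sigma = (1 + 5) * (1 + 17389) = 6 * 17390 = 104340; answer 104340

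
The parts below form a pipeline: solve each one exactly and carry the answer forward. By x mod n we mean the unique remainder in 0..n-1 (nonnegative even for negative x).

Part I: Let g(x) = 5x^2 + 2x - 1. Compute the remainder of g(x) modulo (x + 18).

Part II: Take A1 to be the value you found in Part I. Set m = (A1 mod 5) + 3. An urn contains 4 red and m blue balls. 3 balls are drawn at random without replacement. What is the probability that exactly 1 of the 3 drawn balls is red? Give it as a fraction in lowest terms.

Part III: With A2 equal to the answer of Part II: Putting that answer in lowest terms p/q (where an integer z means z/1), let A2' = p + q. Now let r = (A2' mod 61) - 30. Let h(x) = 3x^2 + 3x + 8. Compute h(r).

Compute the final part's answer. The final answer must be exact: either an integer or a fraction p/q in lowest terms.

Part I: remainder = value at the root: 5*(-18)^2 + 2*(-18)^1 - 1 = (1620) + (-36) + (-1) = 1583; answer 1583
Part II: A1 = 1583; m = 6; total draws C(10,3) = 120; favorable C(4,1)*C(6,2) = 60; P = 1/2; answer 1/2
Part III: A2 = 1/2; threaded value p + q = 3; r = -27; 3*(-27)^2 + 3*(-27)^1 + 8 = (2187) + (-81) + (8) = 2114; answer 2114

2114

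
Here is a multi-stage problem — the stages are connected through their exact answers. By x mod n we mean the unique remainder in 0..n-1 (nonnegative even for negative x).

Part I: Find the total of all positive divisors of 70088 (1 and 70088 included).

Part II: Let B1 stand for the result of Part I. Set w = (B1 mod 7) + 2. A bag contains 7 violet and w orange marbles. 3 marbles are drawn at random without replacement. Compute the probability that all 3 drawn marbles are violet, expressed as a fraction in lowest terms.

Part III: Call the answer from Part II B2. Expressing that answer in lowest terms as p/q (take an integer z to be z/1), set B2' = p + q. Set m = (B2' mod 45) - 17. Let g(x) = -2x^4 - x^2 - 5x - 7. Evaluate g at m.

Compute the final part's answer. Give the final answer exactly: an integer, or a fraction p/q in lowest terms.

-1257

Part I: 70088 = 2^3 * 8761; sigma = (1 + 2 + 4 + 8) * (1 + 8761) = 15 * 8762 = 131430; answer 131430
Part II: B1 = 131430; w = 7; total draws C(14,3) = 364; favorable C(7,3) = 35; P = 5/52; answer 5/52
Part III: B2 = 5/52; threaded value p + q = 57; m = -5; -2*(-5)^4 - 1*(-5)^2 - 5*(-5)^1 - 7 = (-1250) + (-25) + (25) + (-7) = -1257; answer -1257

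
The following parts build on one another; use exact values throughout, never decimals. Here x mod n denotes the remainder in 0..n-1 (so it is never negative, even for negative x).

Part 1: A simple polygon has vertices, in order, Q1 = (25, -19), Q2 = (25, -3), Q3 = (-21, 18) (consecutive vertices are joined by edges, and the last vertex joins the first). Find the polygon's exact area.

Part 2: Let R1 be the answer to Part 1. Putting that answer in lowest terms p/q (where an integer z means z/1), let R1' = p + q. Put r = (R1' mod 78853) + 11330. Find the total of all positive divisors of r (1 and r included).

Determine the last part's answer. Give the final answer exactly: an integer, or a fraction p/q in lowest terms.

11700

Part 1: cross terms: (25*-3 - 25*-19)=400, (25*18 - -21*-3)=387, (-21*-19 - 25*18)=-51; twice the area = |736| = 736; area = 368; answer 368
Part 2: R1 = 368; threaded value p + q = 369; r = 11699; 11699 is prime, so its only divisors are 1 and 11699; sigma = 1 + 11699 = 11700; answer 11700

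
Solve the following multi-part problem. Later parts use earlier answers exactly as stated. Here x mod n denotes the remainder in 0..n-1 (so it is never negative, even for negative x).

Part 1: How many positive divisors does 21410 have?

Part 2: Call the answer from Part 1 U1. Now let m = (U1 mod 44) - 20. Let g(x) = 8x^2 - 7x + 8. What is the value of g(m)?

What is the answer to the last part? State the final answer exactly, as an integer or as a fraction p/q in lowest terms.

Part 1: 21410 = 2 * 5 * 2141; number of divisors = (1+1) * (1+1) * (1+1) = 8; answer 8
Part 2: U1 = 8; m = -12; 8*(-12)^2 - 7*(-12)^1 + 8 = (1152) + (84) + (8) = 1244; answer 1244

1244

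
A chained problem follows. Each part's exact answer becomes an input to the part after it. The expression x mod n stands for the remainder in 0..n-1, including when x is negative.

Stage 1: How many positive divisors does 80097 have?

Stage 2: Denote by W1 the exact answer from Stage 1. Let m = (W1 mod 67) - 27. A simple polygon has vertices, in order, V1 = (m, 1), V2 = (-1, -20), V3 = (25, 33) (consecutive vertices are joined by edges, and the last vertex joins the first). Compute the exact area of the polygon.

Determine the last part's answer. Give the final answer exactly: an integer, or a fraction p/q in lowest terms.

856

Stage 1: 80097 = 3 * 26699; number of divisors = (1+1) * (1+1) = 4; answer 4
Stage 2: W1 = 4; m = -23; cross terms: (-23*-20 - -1*1)=461, (-1*33 - 25*-20)=467, (25*1 - -23*33)=784; twice the area = |1712| = 1712; area = 856; answer 856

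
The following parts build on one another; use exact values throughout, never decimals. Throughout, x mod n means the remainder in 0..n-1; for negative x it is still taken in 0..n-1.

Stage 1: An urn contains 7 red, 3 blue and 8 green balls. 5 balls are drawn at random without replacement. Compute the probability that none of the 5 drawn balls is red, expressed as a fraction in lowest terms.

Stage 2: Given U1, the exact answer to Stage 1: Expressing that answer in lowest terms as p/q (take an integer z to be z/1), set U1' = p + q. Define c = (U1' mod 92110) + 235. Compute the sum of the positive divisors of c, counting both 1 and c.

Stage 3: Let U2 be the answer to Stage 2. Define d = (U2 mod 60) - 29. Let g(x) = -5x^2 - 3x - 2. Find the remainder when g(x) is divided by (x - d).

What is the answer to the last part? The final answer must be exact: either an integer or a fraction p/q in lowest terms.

-1942

Stage 1: total draws C(18,5) = 8568; favorable C(11,5) = 462; P = 11/204; answer 11/204
Stage 2: U1 = 11/204; threaded value p + q = 215; c = 450; 450 = 2 * 3^2 * 5^2; sigma = (1 + 2) * (1 + 3 + 9) * (1 + 5 + 25) = 3 * 13 * 31 = 1209; answer 1209
Stage 3: U2 = 1209; d = -20; remainder = value at the root: -5*(-20)^2 - 3*(-20)^1 - 2 = (-2000) + (60) + (-2) = -1942; answer -1942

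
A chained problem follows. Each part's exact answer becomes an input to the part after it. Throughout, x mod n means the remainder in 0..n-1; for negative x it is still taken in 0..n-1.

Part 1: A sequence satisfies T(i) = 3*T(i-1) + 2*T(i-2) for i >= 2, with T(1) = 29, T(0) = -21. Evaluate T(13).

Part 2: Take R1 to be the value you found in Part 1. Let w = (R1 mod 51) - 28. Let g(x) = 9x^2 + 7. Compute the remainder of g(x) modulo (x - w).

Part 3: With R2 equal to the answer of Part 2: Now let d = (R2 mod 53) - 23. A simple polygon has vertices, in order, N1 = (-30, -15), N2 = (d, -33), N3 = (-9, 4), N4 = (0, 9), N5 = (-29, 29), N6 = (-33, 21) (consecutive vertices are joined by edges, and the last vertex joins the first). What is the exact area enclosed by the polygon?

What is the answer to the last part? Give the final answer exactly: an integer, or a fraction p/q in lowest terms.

2289/2

Part 1: T(2) = 3*(29) + 2*(-21) = 45; iterating: T(2)=45, T(3)=193, T(4)=669, T(5)=2393, T(6)=8517, T(7)=30337, T(8)=108045, T(9)=384809, T(10)=1370517, T(11)=4881169, T(12)=17384541, T(13)=61915961; answer 61915961
Part 2: R1 = 61915961; w = -5; remainder = value at the root: 9*(-5)^2 + 7 = (225) + (7) = 232; answer 232
Part 3: R2 = 232; d = -3; cross terms: (-30*-33 - -3*-15)=945, (-3*4 - -9*-33)=-309, (-9*9 - 0*4)=-81, (0*29 - -29*9)=261, (-29*21 - -33*29)=348, (-33*-15 - -30*21)=1125; twice the area = |2289| = 2289; area = 2289/2; answer 2289/2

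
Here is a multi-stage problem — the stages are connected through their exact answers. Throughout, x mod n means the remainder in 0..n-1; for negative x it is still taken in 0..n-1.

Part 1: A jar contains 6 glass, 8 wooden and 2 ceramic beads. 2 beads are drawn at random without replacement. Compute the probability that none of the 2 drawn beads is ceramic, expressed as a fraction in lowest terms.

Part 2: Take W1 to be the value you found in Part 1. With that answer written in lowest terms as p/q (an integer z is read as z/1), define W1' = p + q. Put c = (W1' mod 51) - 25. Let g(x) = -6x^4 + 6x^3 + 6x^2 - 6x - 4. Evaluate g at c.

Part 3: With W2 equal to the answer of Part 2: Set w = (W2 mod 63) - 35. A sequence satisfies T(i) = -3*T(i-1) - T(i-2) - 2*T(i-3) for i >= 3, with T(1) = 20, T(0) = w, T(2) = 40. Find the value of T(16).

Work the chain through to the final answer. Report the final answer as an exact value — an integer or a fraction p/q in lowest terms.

93218220

Part 1: total draws C(16,2) = 120; favorable C(14,2) = 91; P = 91/120; answer 91/120
Part 2: W1 = 91/120; threaded value p + q = 211; c = -18; -6*(-18)^4 + 6*(-18)^3 + 6*(-18)^2 - 6*(-18)^1 - 4 = (-629856) + (-34992) + (1944) + (108) + (-4) = -662800; answer -662800
Part 3: W2 = -662800; w = -12; T(3) = -3*(40) - 1*(20) - 2*(-12) = -116; iterating: T(3)=-116, T(4)=268, T(5)=-768, T(6)=2268, T(7)=-6572, T(8)=18984, T(9)=-54916, T(10)=158908, T(11)=-459776, T(12)=1330252, T(13)=-3848796, T(14)=11135688, T(15)=-32218772, T(16)=93218220; answer 93218220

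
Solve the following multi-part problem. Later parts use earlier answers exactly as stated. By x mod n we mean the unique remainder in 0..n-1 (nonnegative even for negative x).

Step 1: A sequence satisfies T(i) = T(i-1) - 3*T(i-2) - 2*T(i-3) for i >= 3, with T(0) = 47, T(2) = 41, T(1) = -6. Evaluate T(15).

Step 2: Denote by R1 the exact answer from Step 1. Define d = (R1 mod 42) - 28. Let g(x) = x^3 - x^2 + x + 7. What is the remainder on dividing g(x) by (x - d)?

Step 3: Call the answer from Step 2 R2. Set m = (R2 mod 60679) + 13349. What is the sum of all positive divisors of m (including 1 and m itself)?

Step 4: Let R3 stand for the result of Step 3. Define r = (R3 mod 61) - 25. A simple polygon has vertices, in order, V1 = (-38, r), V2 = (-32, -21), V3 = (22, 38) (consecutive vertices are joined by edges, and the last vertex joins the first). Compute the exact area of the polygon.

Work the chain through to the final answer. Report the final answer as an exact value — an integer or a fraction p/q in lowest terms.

Step 1: T(3) = 1*(41) - 3*(-6) - 2*(47) = -35; iterating: T(3)=-35, T(4)=-146, T(5)=-123, T(6)=385, T(7)=1046, T(8)=137, T(9)=-3771, T(10)=-6274, T(11)=4765, T(12)=31129, T(13)=29382, T(14)=-73535, T(15)=-223939; answer -223939
Step 2: R1 = -223939; d = -23; remainder = value at the root: 1*(-23)^3 - 1*(-23)^2 + 1*(-23)^1 + 7 = (-12167) + (-529) + (-23) + (7) = -12712; answer -12712
Step 3: R2 = -12712; m = 61316; 61316 = 2^2 * 15329; sigma = (1 + 2 + 4) * (1 + 15329) = 7 * 15330 = 107310; answer 107310
Step 4: R3 = 107310; r = -14; cross terms: (-38*-21 - -32*-14)=350, (-32*38 - 22*-21)=-754, (22*-14 - -38*38)=1136; twice the area = |732| = 732; area = 366; answer 366

366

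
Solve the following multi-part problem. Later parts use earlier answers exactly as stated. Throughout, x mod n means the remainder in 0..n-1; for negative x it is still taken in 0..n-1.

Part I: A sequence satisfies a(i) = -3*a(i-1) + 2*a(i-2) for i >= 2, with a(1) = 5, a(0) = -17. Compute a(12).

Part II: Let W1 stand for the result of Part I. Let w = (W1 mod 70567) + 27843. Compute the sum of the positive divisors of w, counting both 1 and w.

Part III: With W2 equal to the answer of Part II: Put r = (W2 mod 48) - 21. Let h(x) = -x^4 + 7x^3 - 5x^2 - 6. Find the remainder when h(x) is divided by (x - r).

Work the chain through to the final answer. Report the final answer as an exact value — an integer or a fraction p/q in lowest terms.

-5935

Part I: a(2) = -3*(5) + 2*(-17) = -49; iterating: a(2)=-49, a(3)=157, a(4)=-569, a(5)=2021, a(6)=-7201, a(7)=25645, a(8)=-91337, a(9)=325301, a(10)=-1158577, a(11)=4126333, a(12)=-14696153; answer -14696153
Part II: W1 = -14696153; w = 80193; 80193 = 3 * 26731; sigma = (1 + 3) * (1 + 26731) = 4 * 26732 = 106928; answer 106928
Part III: W2 = 106928; r = 11; remainder = value at the root: -1*(11)^4 + 7*(11)^3 - 5*(11)^2 - 6 = (-14641) + (9317) + (-605) + (-6) = -5935; answer -5935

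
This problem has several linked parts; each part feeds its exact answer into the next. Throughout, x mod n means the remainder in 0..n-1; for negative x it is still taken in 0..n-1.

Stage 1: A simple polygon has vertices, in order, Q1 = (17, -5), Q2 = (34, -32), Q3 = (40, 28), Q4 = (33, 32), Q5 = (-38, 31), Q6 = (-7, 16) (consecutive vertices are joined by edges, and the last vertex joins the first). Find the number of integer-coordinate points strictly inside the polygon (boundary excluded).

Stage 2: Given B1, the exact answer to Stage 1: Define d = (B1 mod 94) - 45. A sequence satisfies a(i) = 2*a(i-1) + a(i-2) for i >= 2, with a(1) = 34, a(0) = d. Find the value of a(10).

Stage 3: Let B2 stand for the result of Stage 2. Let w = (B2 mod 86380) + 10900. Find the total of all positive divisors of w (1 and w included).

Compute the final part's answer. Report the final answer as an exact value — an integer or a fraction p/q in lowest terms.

Stage 1: cross terms: (17*-32 - 34*-5)=-374, (34*28 - 40*-32)=2232, (40*32 - 33*28)=356, (33*31 - -38*32)=2239, (-38*16 - -7*31)=-391, (-7*-5 - 17*16)=-237; twice the area = |3825| = 3825; area = 3825/2; boundary points = 1 + 6 + 1 + 1 + 1 + 3 = 13; strictly interior points = area - boundary/2 + 1 = 1907; answer 1907
Stage 2: B1 = 1907; d = -18; a(2) = 2*(34) + 1*(-18) = 50; iterating: a(2)=50, a(3)=134, a(4)=318, a(5)=770, a(6)=1858, a(7)=4486, a(8)=10830, a(9)=26146, a(10)=63122; answer 63122
Stage 3: B2 = 63122; w = 74022; 74022 = 2 * 3 * 13^2 * 73; sigma = (1 + 2) * (1 + 3) * (1 + 13 + 169) * (1 + 73) = 3 * 4 * 183 * 74 = 162504; answer 162504

162504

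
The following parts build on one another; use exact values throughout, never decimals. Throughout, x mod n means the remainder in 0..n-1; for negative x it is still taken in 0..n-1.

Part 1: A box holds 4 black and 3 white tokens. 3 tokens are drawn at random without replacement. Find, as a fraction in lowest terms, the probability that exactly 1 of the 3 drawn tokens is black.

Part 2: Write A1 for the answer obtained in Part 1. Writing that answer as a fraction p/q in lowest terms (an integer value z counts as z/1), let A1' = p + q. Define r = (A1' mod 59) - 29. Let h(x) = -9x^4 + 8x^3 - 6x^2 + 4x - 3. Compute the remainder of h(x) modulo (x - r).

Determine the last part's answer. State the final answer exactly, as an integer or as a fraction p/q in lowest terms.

Part 1: total draws C(7,3) = 35; favorable C(4,1)*C(3,2) = 12; P = 12/35; answer 12/35
Part 2: A1 = 12/35; threaded value p + q = 47; r = 18; remainder = value at the root: -9*(18)^4 + 8*(18)^3 - 6*(18)^2 + 4*(18)^1 - 3 = (-944784) + (46656) + (-1944) + (72) + (-3) = -900003; answer -900003

-900003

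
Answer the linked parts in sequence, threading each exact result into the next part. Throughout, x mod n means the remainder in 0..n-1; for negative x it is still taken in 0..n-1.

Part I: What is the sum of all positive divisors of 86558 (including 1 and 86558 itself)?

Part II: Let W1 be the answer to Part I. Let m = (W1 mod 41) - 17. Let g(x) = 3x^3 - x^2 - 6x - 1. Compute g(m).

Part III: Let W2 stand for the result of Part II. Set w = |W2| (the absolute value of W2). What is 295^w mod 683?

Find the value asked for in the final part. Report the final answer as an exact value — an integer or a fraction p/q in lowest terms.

Part I: 86558 = 2 * 113 * 383; sigma = (1 + 2) * (1 + 113) * (1 + 383) = 3 * 114 * 384 = 131328; answer 131328
Part II: W1 = 131328; m = -12; 3*(-12)^3 - 1*(-12)^2 - 6*(-12)^1 - 1 = (-5184) + (-144) + (72) + (-1) = -5257; answer -5257
Part III: W2 = -5257; w = 5257; squarings mod 683: 295^1=295, 295^2=284, 295^4=62, 295^8=429, 295^16=314, 295^32=244, 295^64=115, 295^128=248, 295^256=34, 295^512=473, 295^1024=388, 295^2048=284, 295^4096=62; 295^5257 = 295^1 * 295^8 * 295^128 * 295^1024 * 295^4096 = 505 (mod 683); answer 505

505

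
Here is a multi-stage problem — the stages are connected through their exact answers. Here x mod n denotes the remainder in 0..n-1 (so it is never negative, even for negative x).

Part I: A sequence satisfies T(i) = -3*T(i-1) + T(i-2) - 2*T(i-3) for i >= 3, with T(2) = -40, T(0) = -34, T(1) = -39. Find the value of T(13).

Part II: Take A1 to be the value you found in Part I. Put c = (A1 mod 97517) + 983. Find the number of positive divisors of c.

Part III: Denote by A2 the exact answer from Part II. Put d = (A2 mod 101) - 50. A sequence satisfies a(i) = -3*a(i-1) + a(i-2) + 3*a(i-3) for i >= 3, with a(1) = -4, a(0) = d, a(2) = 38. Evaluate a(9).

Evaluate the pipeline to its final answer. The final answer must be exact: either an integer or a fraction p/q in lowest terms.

Part I: T(3) = -3*(-40) + 1*(-39) - 2*(-34) = 149; iterating: T(3)=149, T(4)=-409, T(5)=1456, T(6)=-5075, T(7)=17499, T(8)=-60484, T(9)=209101, T(10)=-722785, T(11)=2498424, T(12)=-8636259, T(13)=29852771; answer 29852771
Part II: A1 = 29852771; c = 13552; 13552 = 2^4 * 7 * 11^2; number of divisors = (4+1) * (1+1) * (2+1) = 30; answer 30
Part III: A2 = 30; d = -20; a(3) = -3*(38) + 1*(-4) + 3*(-20) = -178; iterating: a(3)=-178, a(4)=560, a(5)=-1744, a(6)=5258, a(7)=-15838, a(8)=47540, a(9)=-142684; answer -142684

-142684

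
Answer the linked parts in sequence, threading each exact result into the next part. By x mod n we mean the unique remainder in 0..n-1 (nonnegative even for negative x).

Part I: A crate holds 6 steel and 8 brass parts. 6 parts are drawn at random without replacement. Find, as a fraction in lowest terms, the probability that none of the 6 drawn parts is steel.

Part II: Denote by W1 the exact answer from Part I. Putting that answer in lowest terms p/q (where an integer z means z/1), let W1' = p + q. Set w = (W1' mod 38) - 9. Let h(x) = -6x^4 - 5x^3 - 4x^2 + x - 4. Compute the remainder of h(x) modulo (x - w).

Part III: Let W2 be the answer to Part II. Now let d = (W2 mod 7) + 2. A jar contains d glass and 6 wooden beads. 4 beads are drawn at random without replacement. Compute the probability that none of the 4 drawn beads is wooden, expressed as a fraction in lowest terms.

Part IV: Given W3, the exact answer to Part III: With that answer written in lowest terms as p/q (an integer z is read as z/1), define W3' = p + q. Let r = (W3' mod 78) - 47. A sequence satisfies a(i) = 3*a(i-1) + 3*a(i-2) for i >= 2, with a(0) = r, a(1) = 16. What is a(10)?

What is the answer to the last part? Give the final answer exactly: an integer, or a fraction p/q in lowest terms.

764964

Part I: total draws C(14,6) = 3003; favorable C(8,6) = 28; P = 4/429; answer 4/429
Part II: W1 = 4/429; threaded value p + q = 433; w = 6; remainder = value at the root: -6*(6)^4 - 5*(6)^3 - 4*(6)^2 + 1*(6)^1 - 4 = (-7776) + (-1080) + (-144) + (6) + (-4) = -8998; answer -8998
Part III: W2 = -8998; d = 6; total draws C(12,4) = 495; favorable C(6,4) = 15; P = 1/33; answer 1/33
Part IV: W3 = 1/33; threaded value p + q = 34; r = -13; a(2) = 3*(16) + 3*(-13) = 9; iterating: a(2)=9, a(3)=75, a(4)=252, a(5)=981, a(6)=3699, a(7)=14040, a(8)=53217, a(9)=201771, a(10)=764964; answer 764964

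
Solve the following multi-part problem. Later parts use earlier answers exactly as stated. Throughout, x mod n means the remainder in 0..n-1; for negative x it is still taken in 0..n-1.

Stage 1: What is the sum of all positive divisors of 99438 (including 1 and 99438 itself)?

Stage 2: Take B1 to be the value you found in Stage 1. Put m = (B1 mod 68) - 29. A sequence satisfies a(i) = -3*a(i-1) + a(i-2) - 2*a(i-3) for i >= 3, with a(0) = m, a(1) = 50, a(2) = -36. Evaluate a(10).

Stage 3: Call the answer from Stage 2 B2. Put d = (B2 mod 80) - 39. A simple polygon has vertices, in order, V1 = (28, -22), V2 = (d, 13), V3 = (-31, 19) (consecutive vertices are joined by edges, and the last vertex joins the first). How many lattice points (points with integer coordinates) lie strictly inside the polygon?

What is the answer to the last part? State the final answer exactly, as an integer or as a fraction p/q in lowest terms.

970

Stage 1: 99438 = 2 * 3 * 16573; sigma = (1 + 2) * (1 + 3) * (1 + 16573) = 3 * 4 * 16574 = 198888; answer 198888
Stage 2: B1 = 198888; m = 27; a(3) = -3*(-36) + 1*(50) - 2*(27) = 104; iterating: a(3)=104, a(4)=-448, a(5)=1520, a(6)=-5216, a(7)=18064, a(8)=-62448, a(9)=215840, a(10)=-746096; answer -746096
Stage 3: B2 = -746096; d = 25; cross terms: (28*13 - 25*-22)=914, (25*19 - -31*13)=878, (-31*-22 - 28*19)=150; twice the area = |1942| = 1942; area = 971; boundary points = 1 + 2 + 1 = 4; strictly interior points = area - boundary/2 + 1 = 970; answer 970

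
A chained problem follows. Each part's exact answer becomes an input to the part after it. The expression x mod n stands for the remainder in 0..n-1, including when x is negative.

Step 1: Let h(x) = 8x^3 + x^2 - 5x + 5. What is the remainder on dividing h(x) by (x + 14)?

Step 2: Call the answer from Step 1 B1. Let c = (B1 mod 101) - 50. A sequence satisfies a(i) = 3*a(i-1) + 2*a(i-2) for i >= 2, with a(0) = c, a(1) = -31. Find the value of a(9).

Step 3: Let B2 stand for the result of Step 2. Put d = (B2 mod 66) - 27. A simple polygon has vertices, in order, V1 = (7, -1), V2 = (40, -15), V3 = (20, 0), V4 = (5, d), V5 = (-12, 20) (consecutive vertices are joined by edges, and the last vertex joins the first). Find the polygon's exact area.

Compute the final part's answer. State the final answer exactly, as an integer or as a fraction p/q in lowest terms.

Step 1: remainder = value at the root: 8*(-14)^3 + 1*(-14)^2 - 5*(-14)^1 + 5 = (-21952) + (196) + (70) + (5) = -21681; answer -21681
Step 2: B1 = -21681; c = -16; a(2) = 3*(-31) + 2*(-16) = -125; iterating: a(2)=-125, a(3)=-437, a(4)=-1561, a(5)=-5557, a(6)=-19793, a(7)=-70493, a(8)=-251065, a(9)=-894181; answer -894181
Step 3: B2 = -894181; d = 26; cross terms: (7*-15 - 40*-1)=-65, (40*0 - 20*-15)=300, (20*26 - 5*0)=520, (5*20 - -12*26)=412, (-12*-1 - 7*20)=-128; twice the area = |1039| = 1039; area = 1039/2; answer 1039/2

1039/2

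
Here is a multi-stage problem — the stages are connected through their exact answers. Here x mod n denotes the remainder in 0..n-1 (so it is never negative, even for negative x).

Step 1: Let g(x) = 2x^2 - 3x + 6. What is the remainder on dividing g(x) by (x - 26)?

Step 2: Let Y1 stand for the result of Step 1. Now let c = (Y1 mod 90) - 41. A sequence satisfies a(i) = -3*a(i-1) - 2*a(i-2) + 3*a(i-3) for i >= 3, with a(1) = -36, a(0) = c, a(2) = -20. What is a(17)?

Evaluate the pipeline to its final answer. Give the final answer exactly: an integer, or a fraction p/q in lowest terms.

Step 1: remainder = value at the root: 2*(26)^2 - 3*(26)^1 + 6 = (1352) + (-78) + (6) = 1280; answer 1280
Step 2: Y1 = 1280; c = -21; a(3) = -3*(-20) - 2*(-36) + 3*(-21) = 69; iterating: a(3)=69, a(4)=-275, a(5)=627, a(6)=-1124, a(7)=1293, a(8)=250, a(9)=-6708, a(10)=23503, a(11)=-56343, a(12)=101899, a(13)=-122502, a(14)=-5321, a(15)=566664, a(16)=-2056856, a(17)=5021277; answer 5021277

5021277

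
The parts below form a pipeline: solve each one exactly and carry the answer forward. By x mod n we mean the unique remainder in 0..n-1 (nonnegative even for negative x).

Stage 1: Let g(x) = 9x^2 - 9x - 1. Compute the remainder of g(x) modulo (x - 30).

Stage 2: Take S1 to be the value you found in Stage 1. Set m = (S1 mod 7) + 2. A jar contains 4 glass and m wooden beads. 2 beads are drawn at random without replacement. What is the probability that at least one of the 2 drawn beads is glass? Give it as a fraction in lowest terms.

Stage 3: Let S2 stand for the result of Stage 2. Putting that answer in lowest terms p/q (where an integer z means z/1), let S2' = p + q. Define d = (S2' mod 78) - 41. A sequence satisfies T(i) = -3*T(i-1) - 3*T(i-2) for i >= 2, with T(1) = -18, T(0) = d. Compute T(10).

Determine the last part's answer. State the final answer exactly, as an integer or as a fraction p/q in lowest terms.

Stage 1: remainder = value at the root: 9*(30)^2 - 9*(30)^1 - 1 = (8100) + (-270) + (-1) = 7829; answer 7829
Stage 2: S1 = 7829; m = 5; total draws C(9,2) = 36; complement C(5,2) = 10; favorable 36 - 10 = 26; P = 13/18; answer 13/18
Stage 3: S2 = 13/18; threaded value p + q = 31; d = -10; T(2) = -3*(-18) - 3*(-10) = 84; iterating: T(2)=84, T(3)=-198, T(4)=342, T(5)=-432, T(6)=270, T(7)=486, T(8)=-2268, T(9)=5346, T(10)=-9234; answer -9234

-9234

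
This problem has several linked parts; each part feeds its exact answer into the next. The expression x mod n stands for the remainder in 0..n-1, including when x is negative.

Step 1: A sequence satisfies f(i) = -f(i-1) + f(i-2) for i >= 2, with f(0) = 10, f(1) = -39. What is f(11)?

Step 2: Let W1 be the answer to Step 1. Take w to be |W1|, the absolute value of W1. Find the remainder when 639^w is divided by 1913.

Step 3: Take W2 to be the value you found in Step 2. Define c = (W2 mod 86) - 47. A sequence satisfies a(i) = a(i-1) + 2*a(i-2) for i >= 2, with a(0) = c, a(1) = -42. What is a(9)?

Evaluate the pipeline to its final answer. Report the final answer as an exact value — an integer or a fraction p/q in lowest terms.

-6842

Step 1: f(2) = -1*(-39) + 1*(10) = 49; iterating: f(2)=49, f(3)=-88, f(4)=137, f(5)=-225, f(6)=362, f(7)=-587, f(8)=949, f(9)=-1536, f(10)=2485, f(11)=-4021; answer -4021
Step 2: W1 = -4021; w = 4021; squarings mod 1913: 639^1=639, 639^2=852, 639^4=877, 639^8=103, 639^16=1044, 639^32=1439, 639^64=855, 639^128=259, 639^256=126, 639^512=572, 639^1024=61, 639^2048=1808; 639^4021 = 639^1 * 639^4 * 639^16 * 639^32 * 639^128 * 639^256 * 639^512 * 639^1024 * 639^2048 = 1253 (mod 1913); answer 1253
Step 3: W2 = 1253; c = 2; a(2) = 1*(-42) + 2*(2) = -38; iterating: a(2)=-38, a(3)=-122, a(4)=-198, a(5)=-442, a(6)=-838, a(7)=-1722, a(8)=-3398, a(9)=-6842; answer -6842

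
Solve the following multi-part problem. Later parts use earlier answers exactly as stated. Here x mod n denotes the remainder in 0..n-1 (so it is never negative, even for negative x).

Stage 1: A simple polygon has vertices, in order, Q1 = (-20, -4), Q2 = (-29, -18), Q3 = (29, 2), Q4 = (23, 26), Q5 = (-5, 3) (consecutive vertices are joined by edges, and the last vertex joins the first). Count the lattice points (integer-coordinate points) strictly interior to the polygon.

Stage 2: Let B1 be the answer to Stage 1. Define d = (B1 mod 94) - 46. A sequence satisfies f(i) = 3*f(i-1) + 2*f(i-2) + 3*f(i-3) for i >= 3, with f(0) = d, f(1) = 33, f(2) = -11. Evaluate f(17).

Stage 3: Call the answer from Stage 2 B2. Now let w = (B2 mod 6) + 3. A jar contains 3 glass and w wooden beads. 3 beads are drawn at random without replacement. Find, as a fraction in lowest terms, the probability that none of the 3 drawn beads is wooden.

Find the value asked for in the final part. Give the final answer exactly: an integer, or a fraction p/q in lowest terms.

1/20

Stage 1: cross terms: (-20*-18 - -29*-4)=244, (-29*2 - 29*-18)=464, (29*26 - 23*2)=708, (23*3 - -5*26)=199, (-5*-4 - -20*3)=80; twice the area = |1695| = 1695; area = 1695/2; boundary points = 1 + 2 + 6 + 1 + 1 = 11; strictly interior points = area - boundary/2 + 1 = 843; answer 843
Stage 2: B1 = 843; d = 45; f(3) = 3*(-11) + 2*(33) + 3*(45) = 168; iterating: f(3)=168, f(4)=581, f(5)=2046, f(6)=7804, f(7)=29247, f(8)=109487, f(9)=410367, f(10)=1537816, f(11)=5762643, f(12)=21594662, f(13)=80922720, f(14)=303245413, f(15)=1136365665, f(16)=4258355981, f(17)=15957535512; answer 15957535512
Stage 3: B2 = 15957535512; w = 3; total draws C(6,3) = 20; favorable C(3,3) = 1; P = 1/20; answer 1/20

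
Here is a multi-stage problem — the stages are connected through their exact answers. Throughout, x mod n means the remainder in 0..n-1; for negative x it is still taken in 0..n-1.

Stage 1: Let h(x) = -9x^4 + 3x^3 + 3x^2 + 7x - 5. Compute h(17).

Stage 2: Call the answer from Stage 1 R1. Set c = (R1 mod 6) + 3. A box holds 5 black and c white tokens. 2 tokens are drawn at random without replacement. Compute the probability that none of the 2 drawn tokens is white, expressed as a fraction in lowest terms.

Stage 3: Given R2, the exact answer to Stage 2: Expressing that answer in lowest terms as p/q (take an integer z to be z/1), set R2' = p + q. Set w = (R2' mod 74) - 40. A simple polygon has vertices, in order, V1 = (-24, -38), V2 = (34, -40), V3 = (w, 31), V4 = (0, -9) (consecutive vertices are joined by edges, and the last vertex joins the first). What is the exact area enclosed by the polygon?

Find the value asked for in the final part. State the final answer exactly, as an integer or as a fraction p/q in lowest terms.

2253/2

Stage 1: -9*(17)^4 + 3*(17)^3 + 3*(17)^2 + 7*(17)^1 - 5 = (-751689) + (14739) + (867) + (119) + (-5) = -735969; answer -735969
Stage 2: R1 = -735969; c = 6; total draws C(11,2) = 55; favorable C(5,2) = 10; P = 2/11; answer 2/11
Stage 3: R2 = 2/11; threaded value p + q = 13; w = -27; cross terms: (-24*-40 - 34*-38)=2252, (34*31 - -27*-40)=-26, (-27*-9 - 0*31)=243, (0*-38 - -24*-9)=-216; twice the area = |2253| = 2253; area = 2253/2; answer 2253/2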